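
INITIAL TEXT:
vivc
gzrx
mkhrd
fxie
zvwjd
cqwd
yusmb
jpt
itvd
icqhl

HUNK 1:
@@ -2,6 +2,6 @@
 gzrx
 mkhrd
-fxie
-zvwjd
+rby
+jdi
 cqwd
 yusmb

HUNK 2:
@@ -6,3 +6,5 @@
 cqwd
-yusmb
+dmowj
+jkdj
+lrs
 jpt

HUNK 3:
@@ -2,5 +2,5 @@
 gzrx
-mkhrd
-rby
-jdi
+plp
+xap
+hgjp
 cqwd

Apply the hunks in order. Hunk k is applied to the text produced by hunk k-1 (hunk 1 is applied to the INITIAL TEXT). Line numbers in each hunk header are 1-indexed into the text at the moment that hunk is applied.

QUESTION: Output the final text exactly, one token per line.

Hunk 1: at line 2 remove [fxie,zvwjd] add [rby,jdi] -> 10 lines: vivc gzrx mkhrd rby jdi cqwd yusmb jpt itvd icqhl
Hunk 2: at line 6 remove [yusmb] add [dmowj,jkdj,lrs] -> 12 lines: vivc gzrx mkhrd rby jdi cqwd dmowj jkdj lrs jpt itvd icqhl
Hunk 3: at line 2 remove [mkhrd,rby,jdi] add [plp,xap,hgjp] -> 12 lines: vivc gzrx plp xap hgjp cqwd dmowj jkdj lrs jpt itvd icqhl

Answer: vivc
gzrx
plp
xap
hgjp
cqwd
dmowj
jkdj
lrs
jpt
itvd
icqhl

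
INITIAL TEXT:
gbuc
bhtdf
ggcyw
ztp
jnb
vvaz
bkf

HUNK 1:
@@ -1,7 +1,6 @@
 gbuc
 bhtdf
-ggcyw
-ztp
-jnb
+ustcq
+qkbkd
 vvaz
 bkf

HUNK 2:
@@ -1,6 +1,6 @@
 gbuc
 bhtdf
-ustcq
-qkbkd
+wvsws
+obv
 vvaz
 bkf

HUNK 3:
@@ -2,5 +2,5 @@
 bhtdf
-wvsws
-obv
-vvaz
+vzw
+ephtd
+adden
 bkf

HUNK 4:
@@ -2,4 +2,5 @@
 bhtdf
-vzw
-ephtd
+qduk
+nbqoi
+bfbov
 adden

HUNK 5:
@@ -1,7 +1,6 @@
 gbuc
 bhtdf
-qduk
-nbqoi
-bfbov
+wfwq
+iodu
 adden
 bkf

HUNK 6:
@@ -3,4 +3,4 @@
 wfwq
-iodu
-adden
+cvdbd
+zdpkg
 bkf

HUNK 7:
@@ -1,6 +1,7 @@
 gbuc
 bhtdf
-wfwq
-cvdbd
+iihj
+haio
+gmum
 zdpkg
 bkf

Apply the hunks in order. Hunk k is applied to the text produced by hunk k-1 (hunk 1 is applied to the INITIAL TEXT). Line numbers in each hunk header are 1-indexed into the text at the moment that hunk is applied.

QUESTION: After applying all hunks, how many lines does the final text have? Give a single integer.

Hunk 1: at line 1 remove [ggcyw,ztp,jnb] add [ustcq,qkbkd] -> 6 lines: gbuc bhtdf ustcq qkbkd vvaz bkf
Hunk 2: at line 1 remove [ustcq,qkbkd] add [wvsws,obv] -> 6 lines: gbuc bhtdf wvsws obv vvaz bkf
Hunk 3: at line 2 remove [wvsws,obv,vvaz] add [vzw,ephtd,adden] -> 6 lines: gbuc bhtdf vzw ephtd adden bkf
Hunk 4: at line 2 remove [vzw,ephtd] add [qduk,nbqoi,bfbov] -> 7 lines: gbuc bhtdf qduk nbqoi bfbov adden bkf
Hunk 5: at line 1 remove [qduk,nbqoi,bfbov] add [wfwq,iodu] -> 6 lines: gbuc bhtdf wfwq iodu adden bkf
Hunk 6: at line 3 remove [iodu,adden] add [cvdbd,zdpkg] -> 6 lines: gbuc bhtdf wfwq cvdbd zdpkg bkf
Hunk 7: at line 1 remove [wfwq,cvdbd] add [iihj,haio,gmum] -> 7 lines: gbuc bhtdf iihj haio gmum zdpkg bkf
Final line count: 7

Answer: 7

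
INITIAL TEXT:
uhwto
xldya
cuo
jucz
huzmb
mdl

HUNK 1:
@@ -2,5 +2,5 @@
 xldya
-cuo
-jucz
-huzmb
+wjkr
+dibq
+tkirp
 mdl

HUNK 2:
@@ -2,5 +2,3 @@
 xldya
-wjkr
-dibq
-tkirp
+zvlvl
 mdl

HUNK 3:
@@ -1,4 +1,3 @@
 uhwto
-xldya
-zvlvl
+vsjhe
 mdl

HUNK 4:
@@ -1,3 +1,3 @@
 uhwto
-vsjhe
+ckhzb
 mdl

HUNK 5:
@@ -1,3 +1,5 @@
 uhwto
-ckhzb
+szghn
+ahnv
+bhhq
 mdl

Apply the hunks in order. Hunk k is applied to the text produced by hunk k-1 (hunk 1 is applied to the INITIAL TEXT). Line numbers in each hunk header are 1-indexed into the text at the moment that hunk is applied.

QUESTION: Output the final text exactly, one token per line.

Hunk 1: at line 2 remove [cuo,jucz,huzmb] add [wjkr,dibq,tkirp] -> 6 lines: uhwto xldya wjkr dibq tkirp mdl
Hunk 2: at line 2 remove [wjkr,dibq,tkirp] add [zvlvl] -> 4 lines: uhwto xldya zvlvl mdl
Hunk 3: at line 1 remove [xldya,zvlvl] add [vsjhe] -> 3 lines: uhwto vsjhe mdl
Hunk 4: at line 1 remove [vsjhe] add [ckhzb] -> 3 lines: uhwto ckhzb mdl
Hunk 5: at line 1 remove [ckhzb] add [szghn,ahnv,bhhq] -> 5 lines: uhwto szghn ahnv bhhq mdl

Answer: uhwto
szghn
ahnv
bhhq
mdl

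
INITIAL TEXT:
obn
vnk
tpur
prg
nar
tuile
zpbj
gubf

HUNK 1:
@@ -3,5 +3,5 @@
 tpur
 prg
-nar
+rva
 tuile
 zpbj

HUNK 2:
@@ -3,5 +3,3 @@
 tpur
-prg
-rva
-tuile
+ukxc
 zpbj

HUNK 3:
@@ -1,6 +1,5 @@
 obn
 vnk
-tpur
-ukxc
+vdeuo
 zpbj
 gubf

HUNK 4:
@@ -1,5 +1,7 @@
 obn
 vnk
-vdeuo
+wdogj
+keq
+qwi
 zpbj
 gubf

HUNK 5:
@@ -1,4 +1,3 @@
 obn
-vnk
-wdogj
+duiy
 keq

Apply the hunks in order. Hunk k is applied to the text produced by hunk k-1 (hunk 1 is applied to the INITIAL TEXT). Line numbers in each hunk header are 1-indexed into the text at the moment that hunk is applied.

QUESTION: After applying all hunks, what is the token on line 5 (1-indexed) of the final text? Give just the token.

Answer: zpbj

Derivation:
Hunk 1: at line 3 remove [nar] add [rva] -> 8 lines: obn vnk tpur prg rva tuile zpbj gubf
Hunk 2: at line 3 remove [prg,rva,tuile] add [ukxc] -> 6 lines: obn vnk tpur ukxc zpbj gubf
Hunk 3: at line 1 remove [tpur,ukxc] add [vdeuo] -> 5 lines: obn vnk vdeuo zpbj gubf
Hunk 4: at line 1 remove [vdeuo] add [wdogj,keq,qwi] -> 7 lines: obn vnk wdogj keq qwi zpbj gubf
Hunk 5: at line 1 remove [vnk,wdogj] add [duiy] -> 6 lines: obn duiy keq qwi zpbj gubf
Final line 5: zpbj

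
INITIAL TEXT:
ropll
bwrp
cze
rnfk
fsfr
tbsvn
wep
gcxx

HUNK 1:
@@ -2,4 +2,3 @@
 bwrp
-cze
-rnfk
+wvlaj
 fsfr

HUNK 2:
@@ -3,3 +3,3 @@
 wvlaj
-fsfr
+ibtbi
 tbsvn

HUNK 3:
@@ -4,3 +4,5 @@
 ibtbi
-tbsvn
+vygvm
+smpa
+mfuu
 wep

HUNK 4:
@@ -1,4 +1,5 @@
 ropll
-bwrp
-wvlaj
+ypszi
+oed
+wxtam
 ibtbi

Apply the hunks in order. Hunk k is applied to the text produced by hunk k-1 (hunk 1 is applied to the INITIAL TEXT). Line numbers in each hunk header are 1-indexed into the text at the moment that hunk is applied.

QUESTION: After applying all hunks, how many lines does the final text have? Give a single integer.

Hunk 1: at line 2 remove [cze,rnfk] add [wvlaj] -> 7 lines: ropll bwrp wvlaj fsfr tbsvn wep gcxx
Hunk 2: at line 3 remove [fsfr] add [ibtbi] -> 7 lines: ropll bwrp wvlaj ibtbi tbsvn wep gcxx
Hunk 3: at line 4 remove [tbsvn] add [vygvm,smpa,mfuu] -> 9 lines: ropll bwrp wvlaj ibtbi vygvm smpa mfuu wep gcxx
Hunk 4: at line 1 remove [bwrp,wvlaj] add [ypszi,oed,wxtam] -> 10 lines: ropll ypszi oed wxtam ibtbi vygvm smpa mfuu wep gcxx
Final line count: 10

Answer: 10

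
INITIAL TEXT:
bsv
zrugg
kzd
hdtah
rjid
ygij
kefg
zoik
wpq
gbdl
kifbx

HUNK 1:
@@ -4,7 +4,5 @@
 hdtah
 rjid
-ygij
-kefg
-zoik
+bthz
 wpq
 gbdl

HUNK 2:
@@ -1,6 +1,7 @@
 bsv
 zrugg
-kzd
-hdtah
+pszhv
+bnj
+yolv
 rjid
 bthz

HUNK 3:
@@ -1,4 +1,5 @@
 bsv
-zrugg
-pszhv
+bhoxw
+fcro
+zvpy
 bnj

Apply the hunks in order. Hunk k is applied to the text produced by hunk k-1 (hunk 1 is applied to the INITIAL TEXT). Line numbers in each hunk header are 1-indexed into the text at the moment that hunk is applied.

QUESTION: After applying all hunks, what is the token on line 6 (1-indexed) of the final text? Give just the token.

Answer: yolv

Derivation:
Hunk 1: at line 4 remove [ygij,kefg,zoik] add [bthz] -> 9 lines: bsv zrugg kzd hdtah rjid bthz wpq gbdl kifbx
Hunk 2: at line 1 remove [kzd,hdtah] add [pszhv,bnj,yolv] -> 10 lines: bsv zrugg pszhv bnj yolv rjid bthz wpq gbdl kifbx
Hunk 3: at line 1 remove [zrugg,pszhv] add [bhoxw,fcro,zvpy] -> 11 lines: bsv bhoxw fcro zvpy bnj yolv rjid bthz wpq gbdl kifbx
Final line 6: yolv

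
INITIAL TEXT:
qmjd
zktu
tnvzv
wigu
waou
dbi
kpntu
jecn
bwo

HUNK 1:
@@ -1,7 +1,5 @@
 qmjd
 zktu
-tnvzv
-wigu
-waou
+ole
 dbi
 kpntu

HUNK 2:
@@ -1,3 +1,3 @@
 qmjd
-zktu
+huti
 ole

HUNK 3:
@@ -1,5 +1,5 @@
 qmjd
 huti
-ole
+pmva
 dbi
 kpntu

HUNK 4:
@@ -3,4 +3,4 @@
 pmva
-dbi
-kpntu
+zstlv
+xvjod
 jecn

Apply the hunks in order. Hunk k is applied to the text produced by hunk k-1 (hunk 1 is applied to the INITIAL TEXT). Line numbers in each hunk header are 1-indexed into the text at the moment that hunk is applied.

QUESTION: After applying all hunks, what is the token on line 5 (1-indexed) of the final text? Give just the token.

Hunk 1: at line 1 remove [tnvzv,wigu,waou] add [ole] -> 7 lines: qmjd zktu ole dbi kpntu jecn bwo
Hunk 2: at line 1 remove [zktu] add [huti] -> 7 lines: qmjd huti ole dbi kpntu jecn bwo
Hunk 3: at line 1 remove [ole] add [pmva] -> 7 lines: qmjd huti pmva dbi kpntu jecn bwo
Hunk 4: at line 3 remove [dbi,kpntu] add [zstlv,xvjod] -> 7 lines: qmjd huti pmva zstlv xvjod jecn bwo
Final line 5: xvjod

Answer: xvjod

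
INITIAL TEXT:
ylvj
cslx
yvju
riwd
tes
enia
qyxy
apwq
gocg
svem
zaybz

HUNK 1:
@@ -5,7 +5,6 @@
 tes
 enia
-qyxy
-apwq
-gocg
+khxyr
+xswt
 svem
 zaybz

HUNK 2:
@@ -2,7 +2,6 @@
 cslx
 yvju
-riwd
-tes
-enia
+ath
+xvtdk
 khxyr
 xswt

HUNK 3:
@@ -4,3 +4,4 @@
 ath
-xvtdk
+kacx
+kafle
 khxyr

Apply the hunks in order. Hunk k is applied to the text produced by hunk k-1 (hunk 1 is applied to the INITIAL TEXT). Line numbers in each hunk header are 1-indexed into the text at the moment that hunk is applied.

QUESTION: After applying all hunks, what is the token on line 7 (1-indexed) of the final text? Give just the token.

Hunk 1: at line 5 remove [qyxy,apwq,gocg] add [khxyr,xswt] -> 10 lines: ylvj cslx yvju riwd tes enia khxyr xswt svem zaybz
Hunk 2: at line 2 remove [riwd,tes,enia] add [ath,xvtdk] -> 9 lines: ylvj cslx yvju ath xvtdk khxyr xswt svem zaybz
Hunk 3: at line 4 remove [xvtdk] add [kacx,kafle] -> 10 lines: ylvj cslx yvju ath kacx kafle khxyr xswt svem zaybz
Final line 7: khxyr

Answer: khxyr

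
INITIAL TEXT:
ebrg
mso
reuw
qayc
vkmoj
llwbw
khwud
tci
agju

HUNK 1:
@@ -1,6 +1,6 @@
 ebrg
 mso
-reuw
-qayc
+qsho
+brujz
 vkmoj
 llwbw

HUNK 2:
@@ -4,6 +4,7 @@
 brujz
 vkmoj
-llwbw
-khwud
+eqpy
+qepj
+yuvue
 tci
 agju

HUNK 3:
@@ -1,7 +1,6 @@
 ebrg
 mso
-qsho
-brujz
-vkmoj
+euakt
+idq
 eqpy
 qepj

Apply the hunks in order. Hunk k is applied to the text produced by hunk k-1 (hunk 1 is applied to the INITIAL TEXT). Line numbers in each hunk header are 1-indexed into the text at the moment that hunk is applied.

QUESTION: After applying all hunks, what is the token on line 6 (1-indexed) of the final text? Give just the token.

Answer: qepj

Derivation:
Hunk 1: at line 1 remove [reuw,qayc] add [qsho,brujz] -> 9 lines: ebrg mso qsho brujz vkmoj llwbw khwud tci agju
Hunk 2: at line 4 remove [llwbw,khwud] add [eqpy,qepj,yuvue] -> 10 lines: ebrg mso qsho brujz vkmoj eqpy qepj yuvue tci agju
Hunk 3: at line 1 remove [qsho,brujz,vkmoj] add [euakt,idq] -> 9 lines: ebrg mso euakt idq eqpy qepj yuvue tci agju
Final line 6: qepj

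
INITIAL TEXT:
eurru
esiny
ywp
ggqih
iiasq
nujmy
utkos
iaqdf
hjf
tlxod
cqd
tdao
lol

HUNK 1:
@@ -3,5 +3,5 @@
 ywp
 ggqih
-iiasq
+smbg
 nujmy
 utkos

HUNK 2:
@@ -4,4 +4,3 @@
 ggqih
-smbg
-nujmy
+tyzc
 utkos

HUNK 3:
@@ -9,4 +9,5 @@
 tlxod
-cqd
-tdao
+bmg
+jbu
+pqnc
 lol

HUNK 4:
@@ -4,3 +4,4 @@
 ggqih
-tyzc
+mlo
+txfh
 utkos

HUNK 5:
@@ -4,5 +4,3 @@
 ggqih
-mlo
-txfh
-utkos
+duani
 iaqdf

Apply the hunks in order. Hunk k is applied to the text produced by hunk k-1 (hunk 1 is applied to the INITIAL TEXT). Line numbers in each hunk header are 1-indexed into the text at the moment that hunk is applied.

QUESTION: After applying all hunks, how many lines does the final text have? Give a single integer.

Answer: 12

Derivation:
Hunk 1: at line 3 remove [iiasq] add [smbg] -> 13 lines: eurru esiny ywp ggqih smbg nujmy utkos iaqdf hjf tlxod cqd tdao lol
Hunk 2: at line 4 remove [smbg,nujmy] add [tyzc] -> 12 lines: eurru esiny ywp ggqih tyzc utkos iaqdf hjf tlxod cqd tdao lol
Hunk 3: at line 9 remove [cqd,tdao] add [bmg,jbu,pqnc] -> 13 lines: eurru esiny ywp ggqih tyzc utkos iaqdf hjf tlxod bmg jbu pqnc lol
Hunk 4: at line 4 remove [tyzc] add [mlo,txfh] -> 14 lines: eurru esiny ywp ggqih mlo txfh utkos iaqdf hjf tlxod bmg jbu pqnc lol
Hunk 5: at line 4 remove [mlo,txfh,utkos] add [duani] -> 12 lines: eurru esiny ywp ggqih duani iaqdf hjf tlxod bmg jbu pqnc lol
Final line count: 12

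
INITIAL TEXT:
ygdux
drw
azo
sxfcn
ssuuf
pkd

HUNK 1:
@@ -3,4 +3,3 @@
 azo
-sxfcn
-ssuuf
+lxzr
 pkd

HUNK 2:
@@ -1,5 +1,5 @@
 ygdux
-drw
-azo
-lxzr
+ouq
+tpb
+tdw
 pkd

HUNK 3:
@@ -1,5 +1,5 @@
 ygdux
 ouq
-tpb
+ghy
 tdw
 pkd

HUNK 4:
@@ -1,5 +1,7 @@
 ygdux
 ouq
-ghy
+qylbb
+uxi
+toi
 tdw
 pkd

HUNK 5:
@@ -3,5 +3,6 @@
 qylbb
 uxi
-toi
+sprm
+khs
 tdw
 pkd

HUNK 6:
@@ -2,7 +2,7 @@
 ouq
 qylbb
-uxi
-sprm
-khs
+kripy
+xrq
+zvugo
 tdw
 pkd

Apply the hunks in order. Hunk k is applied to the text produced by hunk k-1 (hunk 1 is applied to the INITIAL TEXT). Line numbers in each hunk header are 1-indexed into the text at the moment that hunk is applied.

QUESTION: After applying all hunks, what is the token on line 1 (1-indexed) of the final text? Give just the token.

Answer: ygdux

Derivation:
Hunk 1: at line 3 remove [sxfcn,ssuuf] add [lxzr] -> 5 lines: ygdux drw azo lxzr pkd
Hunk 2: at line 1 remove [drw,azo,lxzr] add [ouq,tpb,tdw] -> 5 lines: ygdux ouq tpb tdw pkd
Hunk 3: at line 1 remove [tpb] add [ghy] -> 5 lines: ygdux ouq ghy tdw pkd
Hunk 4: at line 1 remove [ghy] add [qylbb,uxi,toi] -> 7 lines: ygdux ouq qylbb uxi toi tdw pkd
Hunk 5: at line 3 remove [toi] add [sprm,khs] -> 8 lines: ygdux ouq qylbb uxi sprm khs tdw pkd
Hunk 6: at line 2 remove [uxi,sprm,khs] add [kripy,xrq,zvugo] -> 8 lines: ygdux ouq qylbb kripy xrq zvugo tdw pkd
Final line 1: ygdux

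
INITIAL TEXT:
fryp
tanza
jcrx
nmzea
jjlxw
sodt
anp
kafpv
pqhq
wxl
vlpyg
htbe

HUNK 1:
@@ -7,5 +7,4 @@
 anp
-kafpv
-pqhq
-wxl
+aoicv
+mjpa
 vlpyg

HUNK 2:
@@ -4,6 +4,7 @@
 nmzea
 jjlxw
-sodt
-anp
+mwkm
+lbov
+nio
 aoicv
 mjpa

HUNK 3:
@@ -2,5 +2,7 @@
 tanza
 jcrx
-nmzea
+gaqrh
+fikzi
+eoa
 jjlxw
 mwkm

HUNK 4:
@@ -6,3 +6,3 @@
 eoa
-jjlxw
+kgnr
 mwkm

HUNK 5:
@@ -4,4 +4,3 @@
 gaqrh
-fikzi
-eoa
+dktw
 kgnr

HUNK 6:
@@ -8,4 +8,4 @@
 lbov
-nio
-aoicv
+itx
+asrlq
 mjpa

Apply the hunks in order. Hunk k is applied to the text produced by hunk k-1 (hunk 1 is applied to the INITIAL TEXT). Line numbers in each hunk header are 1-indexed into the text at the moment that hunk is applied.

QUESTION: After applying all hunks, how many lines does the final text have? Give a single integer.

Hunk 1: at line 7 remove [kafpv,pqhq,wxl] add [aoicv,mjpa] -> 11 lines: fryp tanza jcrx nmzea jjlxw sodt anp aoicv mjpa vlpyg htbe
Hunk 2: at line 4 remove [sodt,anp] add [mwkm,lbov,nio] -> 12 lines: fryp tanza jcrx nmzea jjlxw mwkm lbov nio aoicv mjpa vlpyg htbe
Hunk 3: at line 2 remove [nmzea] add [gaqrh,fikzi,eoa] -> 14 lines: fryp tanza jcrx gaqrh fikzi eoa jjlxw mwkm lbov nio aoicv mjpa vlpyg htbe
Hunk 4: at line 6 remove [jjlxw] add [kgnr] -> 14 lines: fryp tanza jcrx gaqrh fikzi eoa kgnr mwkm lbov nio aoicv mjpa vlpyg htbe
Hunk 5: at line 4 remove [fikzi,eoa] add [dktw] -> 13 lines: fryp tanza jcrx gaqrh dktw kgnr mwkm lbov nio aoicv mjpa vlpyg htbe
Hunk 6: at line 8 remove [nio,aoicv] add [itx,asrlq] -> 13 lines: fryp tanza jcrx gaqrh dktw kgnr mwkm lbov itx asrlq mjpa vlpyg htbe
Final line count: 13

Answer: 13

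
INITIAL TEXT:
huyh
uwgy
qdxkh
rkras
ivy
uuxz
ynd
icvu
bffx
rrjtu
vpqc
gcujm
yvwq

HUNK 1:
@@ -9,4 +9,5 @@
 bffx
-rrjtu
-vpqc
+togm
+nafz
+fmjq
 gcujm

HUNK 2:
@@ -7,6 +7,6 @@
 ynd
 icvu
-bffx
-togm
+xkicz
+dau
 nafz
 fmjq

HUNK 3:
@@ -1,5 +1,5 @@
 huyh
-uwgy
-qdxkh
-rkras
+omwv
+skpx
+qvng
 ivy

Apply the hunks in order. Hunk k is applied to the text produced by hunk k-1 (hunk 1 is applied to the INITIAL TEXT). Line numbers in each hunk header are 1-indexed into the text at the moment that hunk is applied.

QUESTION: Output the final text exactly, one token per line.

Hunk 1: at line 9 remove [rrjtu,vpqc] add [togm,nafz,fmjq] -> 14 lines: huyh uwgy qdxkh rkras ivy uuxz ynd icvu bffx togm nafz fmjq gcujm yvwq
Hunk 2: at line 7 remove [bffx,togm] add [xkicz,dau] -> 14 lines: huyh uwgy qdxkh rkras ivy uuxz ynd icvu xkicz dau nafz fmjq gcujm yvwq
Hunk 3: at line 1 remove [uwgy,qdxkh,rkras] add [omwv,skpx,qvng] -> 14 lines: huyh omwv skpx qvng ivy uuxz ynd icvu xkicz dau nafz fmjq gcujm yvwq

Answer: huyh
omwv
skpx
qvng
ivy
uuxz
ynd
icvu
xkicz
dau
nafz
fmjq
gcujm
yvwq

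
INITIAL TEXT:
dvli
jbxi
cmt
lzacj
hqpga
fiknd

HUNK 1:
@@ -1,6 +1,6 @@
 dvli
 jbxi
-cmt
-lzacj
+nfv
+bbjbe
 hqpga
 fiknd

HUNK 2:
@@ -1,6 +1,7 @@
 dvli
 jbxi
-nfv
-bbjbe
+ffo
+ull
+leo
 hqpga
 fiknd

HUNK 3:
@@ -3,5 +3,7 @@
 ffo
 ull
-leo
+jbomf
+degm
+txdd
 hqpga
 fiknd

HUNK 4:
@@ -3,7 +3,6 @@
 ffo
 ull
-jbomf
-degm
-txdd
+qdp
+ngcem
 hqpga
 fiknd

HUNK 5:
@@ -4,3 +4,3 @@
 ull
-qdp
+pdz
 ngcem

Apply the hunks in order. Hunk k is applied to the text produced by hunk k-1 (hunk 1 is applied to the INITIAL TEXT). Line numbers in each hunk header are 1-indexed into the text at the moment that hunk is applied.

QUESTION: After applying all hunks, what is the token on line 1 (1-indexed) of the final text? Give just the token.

Hunk 1: at line 1 remove [cmt,lzacj] add [nfv,bbjbe] -> 6 lines: dvli jbxi nfv bbjbe hqpga fiknd
Hunk 2: at line 1 remove [nfv,bbjbe] add [ffo,ull,leo] -> 7 lines: dvli jbxi ffo ull leo hqpga fiknd
Hunk 3: at line 3 remove [leo] add [jbomf,degm,txdd] -> 9 lines: dvli jbxi ffo ull jbomf degm txdd hqpga fiknd
Hunk 4: at line 3 remove [jbomf,degm,txdd] add [qdp,ngcem] -> 8 lines: dvli jbxi ffo ull qdp ngcem hqpga fiknd
Hunk 5: at line 4 remove [qdp] add [pdz] -> 8 lines: dvli jbxi ffo ull pdz ngcem hqpga fiknd
Final line 1: dvli

Answer: dvli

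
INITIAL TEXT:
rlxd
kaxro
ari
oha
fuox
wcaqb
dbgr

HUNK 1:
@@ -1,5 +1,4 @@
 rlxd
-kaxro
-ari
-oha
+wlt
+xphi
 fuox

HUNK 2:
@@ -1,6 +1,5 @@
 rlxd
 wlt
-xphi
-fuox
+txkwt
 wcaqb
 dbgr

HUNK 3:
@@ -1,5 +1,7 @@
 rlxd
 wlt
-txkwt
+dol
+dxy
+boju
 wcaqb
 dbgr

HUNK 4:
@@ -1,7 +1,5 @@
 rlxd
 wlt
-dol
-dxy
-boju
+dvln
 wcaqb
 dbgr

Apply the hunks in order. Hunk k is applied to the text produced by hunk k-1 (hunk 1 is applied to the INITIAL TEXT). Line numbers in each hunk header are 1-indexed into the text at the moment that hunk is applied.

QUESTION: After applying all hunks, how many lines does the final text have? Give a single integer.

Hunk 1: at line 1 remove [kaxro,ari,oha] add [wlt,xphi] -> 6 lines: rlxd wlt xphi fuox wcaqb dbgr
Hunk 2: at line 1 remove [xphi,fuox] add [txkwt] -> 5 lines: rlxd wlt txkwt wcaqb dbgr
Hunk 3: at line 1 remove [txkwt] add [dol,dxy,boju] -> 7 lines: rlxd wlt dol dxy boju wcaqb dbgr
Hunk 4: at line 1 remove [dol,dxy,boju] add [dvln] -> 5 lines: rlxd wlt dvln wcaqb dbgr
Final line count: 5

Answer: 5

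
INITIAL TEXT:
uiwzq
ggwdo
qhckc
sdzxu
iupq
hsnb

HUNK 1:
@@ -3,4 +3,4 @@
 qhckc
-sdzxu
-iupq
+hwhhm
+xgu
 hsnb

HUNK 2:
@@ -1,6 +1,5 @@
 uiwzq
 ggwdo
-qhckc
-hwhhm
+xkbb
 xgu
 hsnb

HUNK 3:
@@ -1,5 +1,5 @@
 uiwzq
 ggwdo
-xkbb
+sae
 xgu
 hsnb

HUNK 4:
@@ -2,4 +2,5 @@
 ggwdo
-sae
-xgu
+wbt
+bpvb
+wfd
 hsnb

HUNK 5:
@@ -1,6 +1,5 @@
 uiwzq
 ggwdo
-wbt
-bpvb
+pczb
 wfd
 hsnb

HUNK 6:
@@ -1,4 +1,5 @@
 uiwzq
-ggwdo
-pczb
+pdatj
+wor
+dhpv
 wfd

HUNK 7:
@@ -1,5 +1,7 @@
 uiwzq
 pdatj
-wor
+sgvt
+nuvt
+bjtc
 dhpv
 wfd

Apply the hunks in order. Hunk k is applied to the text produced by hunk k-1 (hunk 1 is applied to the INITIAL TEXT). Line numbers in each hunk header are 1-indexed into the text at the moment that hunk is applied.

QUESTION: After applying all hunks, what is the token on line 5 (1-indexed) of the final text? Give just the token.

Hunk 1: at line 3 remove [sdzxu,iupq] add [hwhhm,xgu] -> 6 lines: uiwzq ggwdo qhckc hwhhm xgu hsnb
Hunk 2: at line 1 remove [qhckc,hwhhm] add [xkbb] -> 5 lines: uiwzq ggwdo xkbb xgu hsnb
Hunk 3: at line 1 remove [xkbb] add [sae] -> 5 lines: uiwzq ggwdo sae xgu hsnb
Hunk 4: at line 2 remove [sae,xgu] add [wbt,bpvb,wfd] -> 6 lines: uiwzq ggwdo wbt bpvb wfd hsnb
Hunk 5: at line 1 remove [wbt,bpvb] add [pczb] -> 5 lines: uiwzq ggwdo pczb wfd hsnb
Hunk 6: at line 1 remove [ggwdo,pczb] add [pdatj,wor,dhpv] -> 6 lines: uiwzq pdatj wor dhpv wfd hsnb
Hunk 7: at line 1 remove [wor] add [sgvt,nuvt,bjtc] -> 8 lines: uiwzq pdatj sgvt nuvt bjtc dhpv wfd hsnb
Final line 5: bjtc

Answer: bjtc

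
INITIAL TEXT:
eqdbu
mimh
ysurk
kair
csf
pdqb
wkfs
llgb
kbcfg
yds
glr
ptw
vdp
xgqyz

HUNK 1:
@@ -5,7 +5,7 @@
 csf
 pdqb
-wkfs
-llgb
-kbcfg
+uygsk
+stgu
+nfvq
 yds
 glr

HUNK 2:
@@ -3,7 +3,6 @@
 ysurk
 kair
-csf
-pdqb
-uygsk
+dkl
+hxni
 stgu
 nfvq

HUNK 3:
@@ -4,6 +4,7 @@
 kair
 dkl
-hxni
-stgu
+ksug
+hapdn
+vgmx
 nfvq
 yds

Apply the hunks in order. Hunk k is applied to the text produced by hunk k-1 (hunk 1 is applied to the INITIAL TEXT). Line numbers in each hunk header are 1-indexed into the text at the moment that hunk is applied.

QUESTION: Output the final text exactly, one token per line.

Hunk 1: at line 5 remove [wkfs,llgb,kbcfg] add [uygsk,stgu,nfvq] -> 14 lines: eqdbu mimh ysurk kair csf pdqb uygsk stgu nfvq yds glr ptw vdp xgqyz
Hunk 2: at line 3 remove [csf,pdqb,uygsk] add [dkl,hxni] -> 13 lines: eqdbu mimh ysurk kair dkl hxni stgu nfvq yds glr ptw vdp xgqyz
Hunk 3: at line 4 remove [hxni,stgu] add [ksug,hapdn,vgmx] -> 14 lines: eqdbu mimh ysurk kair dkl ksug hapdn vgmx nfvq yds glr ptw vdp xgqyz

Answer: eqdbu
mimh
ysurk
kair
dkl
ksug
hapdn
vgmx
nfvq
yds
glr
ptw
vdp
xgqyz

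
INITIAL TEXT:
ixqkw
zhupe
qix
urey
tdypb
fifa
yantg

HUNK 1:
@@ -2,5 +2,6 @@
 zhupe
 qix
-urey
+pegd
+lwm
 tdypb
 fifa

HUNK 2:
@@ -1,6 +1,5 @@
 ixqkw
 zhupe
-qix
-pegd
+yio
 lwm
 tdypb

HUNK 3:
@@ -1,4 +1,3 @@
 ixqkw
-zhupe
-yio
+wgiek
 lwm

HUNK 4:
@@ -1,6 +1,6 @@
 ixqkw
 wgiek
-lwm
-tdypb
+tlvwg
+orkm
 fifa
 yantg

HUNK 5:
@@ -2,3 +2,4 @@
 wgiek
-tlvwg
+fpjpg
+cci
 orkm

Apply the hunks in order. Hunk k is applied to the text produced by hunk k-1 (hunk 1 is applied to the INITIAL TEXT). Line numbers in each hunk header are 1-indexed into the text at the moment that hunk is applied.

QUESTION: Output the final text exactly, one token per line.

Answer: ixqkw
wgiek
fpjpg
cci
orkm
fifa
yantg

Derivation:
Hunk 1: at line 2 remove [urey] add [pegd,lwm] -> 8 lines: ixqkw zhupe qix pegd lwm tdypb fifa yantg
Hunk 2: at line 1 remove [qix,pegd] add [yio] -> 7 lines: ixqkw zhupe yio lwm tdypb fifa yantg
Hunk 3: at line 1 remove [zhupe,yio] add [wgiek] -> 6 lines: ixqkw wgiek lwm tdypb fifa yantg
Hunk 4: at line 1 remove [lwm,tdypb] add [tlvwg,orkm] -> 6 lines: ixqkw wgiek tlvwg orkm fifa yantg
Hunk 5: at line 2 remove [tlvwg] add [fpjpg,cci] -> 7 lines: ixqkw wgiek fpjpg cci orkm fifa yantg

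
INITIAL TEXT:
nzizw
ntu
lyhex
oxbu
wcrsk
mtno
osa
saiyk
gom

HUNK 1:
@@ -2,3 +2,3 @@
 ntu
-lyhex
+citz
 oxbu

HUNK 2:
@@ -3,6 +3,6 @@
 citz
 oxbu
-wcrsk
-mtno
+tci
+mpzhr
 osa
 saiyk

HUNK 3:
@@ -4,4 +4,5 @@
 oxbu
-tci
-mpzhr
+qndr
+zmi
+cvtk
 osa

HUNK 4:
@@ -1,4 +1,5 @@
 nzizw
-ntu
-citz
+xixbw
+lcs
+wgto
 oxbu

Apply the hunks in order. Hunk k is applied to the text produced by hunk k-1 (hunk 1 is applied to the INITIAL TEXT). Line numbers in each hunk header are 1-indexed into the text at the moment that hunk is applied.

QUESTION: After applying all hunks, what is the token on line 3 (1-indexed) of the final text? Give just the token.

Hunk 1: at line 2 remove [lyhex] add [citz] -> 9 lines: nzizw ntu citz oxbu wcrsk mtno osa saiyk gom
Hunk 2: at line 3 remove [wcrsk,mtno] add [tci,mpzhr] -> 9 lines: nzizw ntu citz oxbu tci mpzhr osa saiyk gom
Hunk 3: at line 4 remove [tci,mpzhr] add [qndr,zmi,cvtk] -> 10 lines: nzizw ntu citz oxbu qndr zmi cvtk osa saiyk gom
Hunk 4: at line 1 remove [ntu,citz] add [xixbw,lcs,wgto] -> 11 lines: nzizw xixbw lcs wgto oxbu qndr zmi cvtk osa saiyk gom
Final line 3: lcs

Answer: lcs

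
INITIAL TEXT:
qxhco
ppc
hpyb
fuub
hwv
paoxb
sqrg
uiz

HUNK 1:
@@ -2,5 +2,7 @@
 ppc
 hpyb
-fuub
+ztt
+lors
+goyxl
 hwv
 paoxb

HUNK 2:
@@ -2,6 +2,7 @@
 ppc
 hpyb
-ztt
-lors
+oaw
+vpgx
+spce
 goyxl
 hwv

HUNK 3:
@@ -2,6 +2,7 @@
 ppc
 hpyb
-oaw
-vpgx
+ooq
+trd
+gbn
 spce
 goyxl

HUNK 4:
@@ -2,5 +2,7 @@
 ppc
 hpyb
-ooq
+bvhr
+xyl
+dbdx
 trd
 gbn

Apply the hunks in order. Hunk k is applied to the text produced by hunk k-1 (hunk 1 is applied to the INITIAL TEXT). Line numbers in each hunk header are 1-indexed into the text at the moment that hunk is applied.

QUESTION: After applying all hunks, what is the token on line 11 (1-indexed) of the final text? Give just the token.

Hunk 1: at line 2 remove [fuub] add [ztt,lors,goyxl] -> 10 lines: qxhco ppc hpyb ztt lors goyxl hwv paoxb sqrg uiz
Hunk 2: at line 2 remove [ztt,lors] add [oaw,vpgx,spce] -> 11 lines: qxhco ppc hpyb oaw vpgx spce goyxl hwv paoxb sqrg uiz
Hunk 3: at line 2 remove [oaw,vpgx] add [ooq,trd,gbn] -> 12 lines: qxhco ppc hpyb ooq trd gbn spce goyxl hwv paoxb sqrg uiz
Hunk 4: at line 2 remove [ooq] add [bvhr,xyl,dbdx] -> 14 lines: qxhco ppc hpyb bvhr xyl dbdx trd gbn spce goyxl hwv paoxb sqrg uiz
Final line 11: hwv

Answer: hwv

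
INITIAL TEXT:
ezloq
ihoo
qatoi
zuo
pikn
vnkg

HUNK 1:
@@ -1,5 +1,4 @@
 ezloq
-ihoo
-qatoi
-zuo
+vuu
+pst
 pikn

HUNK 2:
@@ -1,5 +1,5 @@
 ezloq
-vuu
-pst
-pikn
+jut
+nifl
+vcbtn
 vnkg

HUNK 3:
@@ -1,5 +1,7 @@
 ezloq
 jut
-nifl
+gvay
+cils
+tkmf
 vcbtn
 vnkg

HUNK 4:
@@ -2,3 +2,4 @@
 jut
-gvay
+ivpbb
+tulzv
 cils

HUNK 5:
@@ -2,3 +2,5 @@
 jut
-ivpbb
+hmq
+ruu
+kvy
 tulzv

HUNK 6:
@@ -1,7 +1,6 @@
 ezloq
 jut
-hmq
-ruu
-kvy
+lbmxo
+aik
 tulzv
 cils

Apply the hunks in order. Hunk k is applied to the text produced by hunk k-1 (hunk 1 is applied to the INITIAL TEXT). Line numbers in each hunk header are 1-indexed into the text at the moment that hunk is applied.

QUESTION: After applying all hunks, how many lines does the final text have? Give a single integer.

Hunk 1: at line 1 remove [ihoo,qatoi,zuo] add [vuu,pst] -> 5 lines: ezloq vuu pst pikn vnkg
Hunk 2: at line 1 remove [vuu,pst,pikn] add [jut,nifl,vcbtn] -> 5 lines: ezloq jut nifl vcbtn vnkg
Hunk 3: at line 1 remove [nifl] add [gvay,cils,tkmf] -> 7 lines: ezloq jut gvay cils tkmf vcbtn vnkg
Hunk 4: at line 2 remove [gvay] add [ivpbb,tulzv] -> 8 lines: ezloq jut ivpbb tulzv cils tkmf vcbtn vnkg
Hunk 5: at line 2 remove [ivpbb] add [hmq,ruu,kvy] -> 10 lines: ezloq jut hmq ruu kvy tulzv cils tkmf vcbtn vnkg
Hunk 6: at line 1 remove [hmq,ruu,kvy] add [lbmxo,aik] -> 9 lines: ezloq jut lbmxo aik tulzv cils tkmf vcbtn vnkg
Final line count: 9

Answer: 9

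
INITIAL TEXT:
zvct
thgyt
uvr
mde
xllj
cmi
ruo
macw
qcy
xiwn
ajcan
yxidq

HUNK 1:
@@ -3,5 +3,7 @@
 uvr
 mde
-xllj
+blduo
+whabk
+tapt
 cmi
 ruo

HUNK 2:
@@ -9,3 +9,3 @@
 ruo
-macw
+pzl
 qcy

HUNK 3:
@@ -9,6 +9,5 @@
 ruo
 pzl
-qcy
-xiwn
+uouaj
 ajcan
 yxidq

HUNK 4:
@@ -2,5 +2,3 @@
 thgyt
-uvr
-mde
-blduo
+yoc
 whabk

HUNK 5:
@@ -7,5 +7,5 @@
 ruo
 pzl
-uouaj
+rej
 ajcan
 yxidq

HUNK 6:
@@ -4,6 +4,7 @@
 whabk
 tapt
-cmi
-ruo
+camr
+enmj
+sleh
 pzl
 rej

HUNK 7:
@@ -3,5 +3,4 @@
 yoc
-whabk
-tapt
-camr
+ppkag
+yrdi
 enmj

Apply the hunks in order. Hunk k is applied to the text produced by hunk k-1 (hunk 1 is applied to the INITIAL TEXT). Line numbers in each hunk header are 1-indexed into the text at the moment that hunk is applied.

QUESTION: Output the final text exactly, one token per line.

Answer: zvct
thgyt
yoc
ppkag
yrdi
enmj
sleh
pzl
rej
ajcan
yxidq

Derivation:
Hunk 1: at line 3 remove [xllj] add [blduo,whabk,tapt] -> 14 lines: zvct thgyt uvr mde blduo whabk tapt cmi ruo macw qcy xiwn ajcan yxidq
Hunk 2: at line 9 remove [macw] add [pzl] -> 14 lines: zvct thgyt uvr mde blduo whabk tapt cmi ruo pzl qcy xiwn ajcan yxidq
Hunk 3: at line 9 remove [qcy,xiwn] add [uouaj] -> 13 lines: zvct thgyt uvr mde blduo whabk tapt cmi ruo pzl uouaj ajcan yxidq
Hunk 4: at line 2 remove [uvr,mde,blduo] add [yoc] -> 11 lines: zvct thgyt yoc whabk tapt cmi ruo pzl uouaj ajcan yxidq
Hunk 5: at line 7 remove [uouaj] add [rej] -> 11 lines: zvct thgyt yoc whabk tapt cmi ruo pzl rej ajcan yxidq
Hunk 6: at line 4 remove [cmi,ruo] add [camr,enmj,sleh] -> 12 lines: zvct thgyt yoc whabk tapt camr enmj sleh pzl rej ajcan yxidq
Hunk 7: at line 3 remove [whabk,tapt,camr] add [ppkag,yrdi] -> 11 lines: zvct thgyt yoc ppkag yrdi enmj sleh pzl rej ajcan yxidq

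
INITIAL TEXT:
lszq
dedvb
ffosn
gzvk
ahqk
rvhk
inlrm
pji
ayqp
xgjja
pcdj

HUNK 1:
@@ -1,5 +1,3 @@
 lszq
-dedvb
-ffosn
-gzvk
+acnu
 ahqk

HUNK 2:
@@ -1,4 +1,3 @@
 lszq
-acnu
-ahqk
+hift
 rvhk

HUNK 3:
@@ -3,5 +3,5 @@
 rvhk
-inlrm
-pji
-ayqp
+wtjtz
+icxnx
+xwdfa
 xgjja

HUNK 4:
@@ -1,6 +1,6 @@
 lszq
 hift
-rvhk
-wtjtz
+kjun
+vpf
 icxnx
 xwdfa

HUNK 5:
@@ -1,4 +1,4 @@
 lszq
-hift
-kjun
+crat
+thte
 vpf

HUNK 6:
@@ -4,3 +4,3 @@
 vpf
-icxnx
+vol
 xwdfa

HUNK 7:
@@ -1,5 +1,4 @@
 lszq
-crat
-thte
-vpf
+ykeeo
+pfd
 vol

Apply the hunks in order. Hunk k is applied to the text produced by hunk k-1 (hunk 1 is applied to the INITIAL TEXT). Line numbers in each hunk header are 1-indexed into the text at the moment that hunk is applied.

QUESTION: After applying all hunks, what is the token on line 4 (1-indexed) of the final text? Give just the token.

Hunk 1: at line 1 remove [dedvb,ffosn,gzvk] add [acnu] -> 9 lines: lszq acnu ahqk rvhk inlrm pji ayqp xgjja pcdj
Hunk 2: at line 1 remove [acnu,ahqk] add [hift] -> 8 lines: lszq hift rvhk inlrm pji ayqp xgjja pcdj
Hunk 3: at line 3 remove [inlrm,pji,ayqp] add [wtjtz,icxnx,xwdfa] -> 8 lines: lszq hift rvhk wtjtz icxnx xwdfa xgjja pcdj
Hunk 4: at line 1 remove [rvhk,wtjtz] add [kjun,vpf] -> 8 lines: lszq hift kjun vpf icxnx xwdfa xgjja pcdj
Hunk 5: at line 1 remove [hift,kjun] add [crat,thte] -> 8 lines: lszq crat thte vpf icxnx xwdfa xgjja pcdj
Hunk 6: at line 4 remove [icxnx] add [vol] -> 8 lines: lszq crat thte vpf vol xwdfa xgjja pcdj
Hunk 7: at line 1 remove [crat,thte,vpf] add [ykeeo,pfd] -> 7 lines: lszq ykeeo pfd vol xwdfa xgjja pcdj
Final line 4: vol

Answer: vol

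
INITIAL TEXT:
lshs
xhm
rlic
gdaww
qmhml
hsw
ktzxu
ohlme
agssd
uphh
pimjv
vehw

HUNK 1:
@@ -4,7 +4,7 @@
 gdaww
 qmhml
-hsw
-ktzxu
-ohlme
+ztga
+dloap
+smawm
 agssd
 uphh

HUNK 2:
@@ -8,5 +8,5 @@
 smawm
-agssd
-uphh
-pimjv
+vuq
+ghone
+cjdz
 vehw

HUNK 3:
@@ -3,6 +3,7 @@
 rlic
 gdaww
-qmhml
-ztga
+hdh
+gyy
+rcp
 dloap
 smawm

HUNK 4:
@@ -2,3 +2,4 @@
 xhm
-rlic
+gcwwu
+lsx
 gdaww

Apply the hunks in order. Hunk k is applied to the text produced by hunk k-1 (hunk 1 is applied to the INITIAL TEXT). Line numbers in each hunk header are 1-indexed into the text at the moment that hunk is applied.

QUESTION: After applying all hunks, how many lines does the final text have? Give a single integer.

Hunk 1: at line 4 remove [hsw,ktzxu,ohlme] add [ztga,dloap,smawm] -> 12 lines: lshs xhm rlic gdaww qmhml ztga dloap smawm agssd uphh pimjv vehw
Hunk 2: at line 8 remove [agssd,uphh,pimjv] add [vuq,ghone,cjdz] -> 12 lines: lshs xhm rlic gdaww qmhml ztga dloap smawm vuq ghone cjdz vehw
Hunk 3: at line 3 remove [qmhml,ztga] add [hdh,gyy,rcp] -> 13 lines: lshs xhm rlic gdaww hdh gyy rcp dloap smawm vuq ghone cjdz vehw
Hunk 4: at line 2 remove [rlic] add [gcwwu,lsx] -> 14 lines: lshs xhm gcwwu lsx gdaww hdh gyy rcp dloap smawm vuq ghone cjdz vehw
Final line count: 14

Answer: 14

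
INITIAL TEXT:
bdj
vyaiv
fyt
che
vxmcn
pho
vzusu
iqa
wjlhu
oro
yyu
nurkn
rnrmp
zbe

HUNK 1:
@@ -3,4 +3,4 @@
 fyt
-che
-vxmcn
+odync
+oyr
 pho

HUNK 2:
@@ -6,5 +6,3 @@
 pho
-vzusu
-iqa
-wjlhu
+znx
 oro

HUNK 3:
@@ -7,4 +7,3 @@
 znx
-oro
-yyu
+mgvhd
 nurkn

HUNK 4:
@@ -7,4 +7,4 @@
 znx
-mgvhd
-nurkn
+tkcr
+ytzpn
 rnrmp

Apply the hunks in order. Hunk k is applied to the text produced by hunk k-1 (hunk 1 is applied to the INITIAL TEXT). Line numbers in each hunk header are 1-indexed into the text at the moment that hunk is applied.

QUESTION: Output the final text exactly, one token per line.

Answer: bdj
vyaiv
fyt
odync
oyr
pho
znx
tkcr
ytzpn
rnrmp
zbe

Derivation:
Hunk 1: at line 3 remove [che,vxmcn] add [odync,oyr] -> 14 lines: bdj vyaiv fyt odync oyr pho vzusu iqa wjlhu oro yyu nurkn rnrmp zbe
Hunk 2: at line 6 remove [vzusu,iqa,wjlhu] add [znx] -> 12 lines: bdj vyaiv fyt odync oyr pho znx oro yyu nurkn rnrmp zbe
Hunk 3: at line 7 remove [oro,yyu] add [mgvhd] -> 11 lines: bdj vyaiv fyt odync oyr pho znx mgvhd nurkn rnrmp zbe
Hunk 4: at line 7 remove [mgvhd,nurkn] add [tkcr,ytzpn] -> 11 lines: bdj vyaiv fyt odync oyr pho znx tkcr ytzpn rnrmp zbe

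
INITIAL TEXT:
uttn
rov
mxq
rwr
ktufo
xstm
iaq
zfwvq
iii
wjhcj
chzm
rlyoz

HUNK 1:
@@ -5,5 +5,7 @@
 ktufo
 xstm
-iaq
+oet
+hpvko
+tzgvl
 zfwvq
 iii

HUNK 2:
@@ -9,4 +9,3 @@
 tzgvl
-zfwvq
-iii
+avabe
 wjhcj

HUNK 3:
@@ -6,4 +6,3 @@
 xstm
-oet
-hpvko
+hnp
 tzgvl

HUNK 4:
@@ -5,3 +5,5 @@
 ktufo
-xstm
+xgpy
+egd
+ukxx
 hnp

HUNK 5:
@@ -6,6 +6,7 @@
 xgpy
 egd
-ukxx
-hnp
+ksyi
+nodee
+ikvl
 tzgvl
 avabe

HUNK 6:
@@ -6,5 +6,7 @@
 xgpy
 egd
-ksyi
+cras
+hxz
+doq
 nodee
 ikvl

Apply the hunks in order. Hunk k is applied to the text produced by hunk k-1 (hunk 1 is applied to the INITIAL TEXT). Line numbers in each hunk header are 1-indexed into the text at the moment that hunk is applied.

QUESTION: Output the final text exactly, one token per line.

Answer: uttn
rov
mxq
rwr
ktufo
xgpy
egd
cras
hxz
doq
nodee
ikvl
tzgvl
avabe
wjhcj
chzm
rlyoz

Derivation:
Hunk 1: at line 5 remove [iaq] add [oet,hpvko,tzgvl] -> 14 lines: uttn rov mxq rwr ktufo xstm oet hpvko tzgvl zfwvq iii wjhcj chzm rlyoz
Hunk 2: at line 9 remove [zfwvq,iii] add [avabe] -> 13 lines: uttn rov mxq rwr ktufo xstm oet hpvko tzgvl avabe wjhcj chzm rlyoz
Hunk 3: at line 6 remove [oet,hpvko] add [hnp] -> 12 lines: uttn rov mxq rwr ktufo xstm hnp tzgvl avabe wjhcj chzm rlyoz
Hunk 4: at line 5 remove [xstm] add [xgpy,egd,ukxx] -> 14 lines: uttn rov mxq rwr ktufo xgpy egd ukxx hnp tzgvl avabe wjhcj chzm rlyoz
Hunk 5: at line 6 remove [ukxx,hnp] add [ksyi,nodee,ikvl] -> 15 lines: uttn rov mxq rwr ktufo xgpy egd ksyi nodee ikvl tzgvl avabe wjhcj chzm rlyoz
Hunk 6: at line 6 remove [ksyi] add [cras,hxz,doq] -> 17 lines: uttn rov mxq rwr ktufo xgpy egd cras hxz doq nodee ikvl tzgvl avabe wjhcj chzm rlyoz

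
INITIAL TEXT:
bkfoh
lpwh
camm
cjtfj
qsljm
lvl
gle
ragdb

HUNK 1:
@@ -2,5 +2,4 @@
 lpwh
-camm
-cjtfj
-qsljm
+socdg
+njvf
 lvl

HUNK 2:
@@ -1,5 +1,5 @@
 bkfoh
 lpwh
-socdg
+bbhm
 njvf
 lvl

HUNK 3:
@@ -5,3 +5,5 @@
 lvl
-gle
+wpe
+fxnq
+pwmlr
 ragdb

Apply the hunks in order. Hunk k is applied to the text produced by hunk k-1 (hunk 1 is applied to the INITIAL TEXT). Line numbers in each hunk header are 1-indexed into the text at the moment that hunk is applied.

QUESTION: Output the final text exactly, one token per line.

Answer: bkfoh
lpwh
bbhm
njvf
lvl
wpe
fxnq
pwmlr
ragdb

Derivation:
Hunk 1: at line 2 remove [camm,cjtfj,qsljm] add [socdg,njvf] -> 7 lines: bkfoh lpwh socdg njvf lvl gle ragdb
Hunk 2: at line 1 remove [socdg] add [bbhm] -> 7 lines: bkfoh lpwh bbhm njvf lvl gle ragdb
Hunk 3: at line 5 remove [gle] add [wpe,fxnq,pwmlr] -> 9 lines: bkfoh lpwh bbhm njvf lvl wpe fxnq pwmlr ragdb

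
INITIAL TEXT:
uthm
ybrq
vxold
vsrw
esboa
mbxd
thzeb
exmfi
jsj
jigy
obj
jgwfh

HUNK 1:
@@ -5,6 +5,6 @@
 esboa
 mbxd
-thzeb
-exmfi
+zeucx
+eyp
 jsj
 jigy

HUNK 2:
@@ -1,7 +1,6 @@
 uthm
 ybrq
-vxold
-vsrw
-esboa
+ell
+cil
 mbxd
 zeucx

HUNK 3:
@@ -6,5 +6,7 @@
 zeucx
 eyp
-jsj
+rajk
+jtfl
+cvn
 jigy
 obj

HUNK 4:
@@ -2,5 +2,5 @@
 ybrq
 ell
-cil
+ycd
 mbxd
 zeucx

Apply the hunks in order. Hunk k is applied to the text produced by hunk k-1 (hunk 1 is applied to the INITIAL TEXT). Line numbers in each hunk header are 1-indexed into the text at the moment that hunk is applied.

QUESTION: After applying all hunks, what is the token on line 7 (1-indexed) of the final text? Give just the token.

Answer: eyp

Derivation:
Hunk 1: at line 5 remove [thzeb,exmfi] add [zeucx,eyp] -> 12 lines: uthm ybrq vxold vsrw esboa mbxd zeucx eyp jsj jigy obj jgwfh
Hunk 2: at line 1 remove [vxold,vsrw,esboa] add [ell,cil] -> 11 lines: uthm ybrq ell cil mbxd zeucx eyp jsj jigy obj jgwfh
Hunk 3: at line 6 remove [jsj] add [rajk,jtfl,cvn] -> 13 lines: uthm ybrq ell cil mbxd zeucx eyp rajk jtfl cvn jigy obj jgwfh
Hunk 4: at line 2 remove [cil] add [ycd] -> 13 lines: uthm ybrq ell ycd mbxd zeucx eyp rajk jtfl cvn jigy obj jgwfh
Final line 7: eyp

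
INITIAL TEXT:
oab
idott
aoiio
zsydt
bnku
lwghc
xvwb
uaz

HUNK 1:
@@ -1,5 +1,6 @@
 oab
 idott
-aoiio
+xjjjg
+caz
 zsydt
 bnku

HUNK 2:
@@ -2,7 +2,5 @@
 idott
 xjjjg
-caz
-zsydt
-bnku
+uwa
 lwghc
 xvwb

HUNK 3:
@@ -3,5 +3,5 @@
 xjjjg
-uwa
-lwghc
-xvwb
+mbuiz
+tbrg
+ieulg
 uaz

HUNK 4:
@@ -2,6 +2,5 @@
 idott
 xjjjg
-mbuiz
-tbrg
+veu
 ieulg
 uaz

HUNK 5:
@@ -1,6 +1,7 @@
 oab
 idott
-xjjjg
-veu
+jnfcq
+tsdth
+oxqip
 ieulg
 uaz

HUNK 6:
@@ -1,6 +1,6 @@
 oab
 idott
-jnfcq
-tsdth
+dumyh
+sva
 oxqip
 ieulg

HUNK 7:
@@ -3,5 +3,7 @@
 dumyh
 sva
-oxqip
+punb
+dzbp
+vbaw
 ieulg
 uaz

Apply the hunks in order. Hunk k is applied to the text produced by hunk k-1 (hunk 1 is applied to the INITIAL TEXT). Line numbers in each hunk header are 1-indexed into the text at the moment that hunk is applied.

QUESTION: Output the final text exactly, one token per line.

Answer: oab
idott
dumyh
sva
punb
dzbp
vbaw
ieulg
uaz

Derivation:
Hunk 1: at line 1 remove [aoiio] add [xjjjg,caz] -> 9 lines: oab idott xjjjg caz zsydt bnku lwghc xvwb uaz
Hunk 2: at line 2 remove [caz,zsydt,bnku] add [uwa] -> 7 lines: oab idott xjjjg uwa lwghc xvwb uaz
Hunk 3: at line 3 remove [uwa,lwghc,xvwb] add [mbuiz,tbrg,ieulg] -> 7 lines: oab idott xjjjg mbuiz tbrg ieulg uaz
Hunk 4: at line 2 remove [mbuiz,tbrg] add [veu] -> 6 lines: oab idott xjjjg veu ieulg uaz
Hunk 5: at line 1 remove [xjjjg,veu] add [jnfcq,tsdth,oxqip] -> 7 lines: oab idott jnfcq tsdth oxqip ieulg uaz
Hunk 6: at line 1 remove [jnfcq,tsdth] add [dumyh,sva] -> 7 lines: oab idott dumyh sva oxqip ieulg uaz
Hunk 7: at line 3 remove [oxqip] add [punb,dzbp,vbaw] -> 9 lines: oab idott dumyh sva punb dzbp vbaw ieulg uaz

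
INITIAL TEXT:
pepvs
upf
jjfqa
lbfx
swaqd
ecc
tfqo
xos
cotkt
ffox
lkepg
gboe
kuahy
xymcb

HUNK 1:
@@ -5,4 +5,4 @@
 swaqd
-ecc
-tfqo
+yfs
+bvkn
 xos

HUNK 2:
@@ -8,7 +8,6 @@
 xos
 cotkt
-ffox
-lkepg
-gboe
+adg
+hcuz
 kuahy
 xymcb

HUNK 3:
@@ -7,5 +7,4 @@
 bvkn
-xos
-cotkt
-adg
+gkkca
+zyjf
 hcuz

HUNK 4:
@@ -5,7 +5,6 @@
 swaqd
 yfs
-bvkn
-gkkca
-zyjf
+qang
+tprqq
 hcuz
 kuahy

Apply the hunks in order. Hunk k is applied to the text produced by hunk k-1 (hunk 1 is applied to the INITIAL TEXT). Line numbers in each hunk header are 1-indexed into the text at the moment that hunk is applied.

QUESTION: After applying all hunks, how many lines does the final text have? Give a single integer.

Hunk 1: at line 5 remove [ecc,tfqo] add [yfs,bvkn] -> 14 lines: pepvs upf jjfqa lbfx swaqd yfs bvkn xos cotkt ffox lkepg gboe kuahy xymcb
Hunk 2: at line 8 remove [ffox,lkepg,gboe] add [adg,hcuz] -> 13 lines: pepvs upf jjfqa lbfx swaqd yfs bvkn xos cotkt adg hcuz kuahy xymcb
Hunk 3: at line 7 remove [xos,cotkt,adg] add [gkkca,zyjf] -> 12 lines: pepvs upf jjfqa lbfx swaqd yfs bvkn gkkca zyjf hcuz kuahy xymcb
Hunk 4: at line 5 remove [bvkn,gkkca,zyjf] add [qang,tprqq] -> 11 lines: pepvs upf jjfqa lbfx swaqd yfs qang tprqq hcuz kuahy xymcb
Final line count: 11

Answer: 11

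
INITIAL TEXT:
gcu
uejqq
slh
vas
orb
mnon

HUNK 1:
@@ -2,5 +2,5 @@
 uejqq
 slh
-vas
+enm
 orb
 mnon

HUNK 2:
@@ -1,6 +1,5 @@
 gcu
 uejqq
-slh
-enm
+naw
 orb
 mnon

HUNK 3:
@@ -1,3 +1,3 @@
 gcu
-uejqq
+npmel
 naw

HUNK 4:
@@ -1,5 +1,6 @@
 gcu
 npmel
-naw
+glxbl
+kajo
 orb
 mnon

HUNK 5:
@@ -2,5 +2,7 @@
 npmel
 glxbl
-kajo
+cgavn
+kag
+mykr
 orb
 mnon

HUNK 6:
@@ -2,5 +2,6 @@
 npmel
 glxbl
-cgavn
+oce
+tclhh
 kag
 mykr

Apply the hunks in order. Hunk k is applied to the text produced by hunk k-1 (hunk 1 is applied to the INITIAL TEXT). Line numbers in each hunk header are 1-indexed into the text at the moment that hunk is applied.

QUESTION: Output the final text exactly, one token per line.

Hunk 1: at line 2 remove [vas] add [enm] -> 6 lines: gcu uejqq slh enm orb mnon
Hunk 2: at line 1 remove [slh,enm] add [naw] -> 5 lines: gcu uejqq naw orb mnon
Hunk 3: at line 1 remove [uejqq] add [npmel] -> 5 lines: gcu npmel naw orb mnon
Hunk 4: at line 1 remove [naw] add [glxbl,kajo] -> 6 lines: gcu npmel glxbl kajo orb mnon
Hunk 5: at line 2 remove [kajo] add [cgavn,kag,mykr] -> 8 lines: gcu npmel glxbl cgavn kag mykr orb mnon
Hunk 6: at line 2 remove [cgavn] add [oce,tclhh] -> 9 lines: gcu npmel glxbl oce tclhh kag mykr orb mnon

Answer: gcu
npmel
glxbl
oce
tclhh
kag
mykr
orb
mnon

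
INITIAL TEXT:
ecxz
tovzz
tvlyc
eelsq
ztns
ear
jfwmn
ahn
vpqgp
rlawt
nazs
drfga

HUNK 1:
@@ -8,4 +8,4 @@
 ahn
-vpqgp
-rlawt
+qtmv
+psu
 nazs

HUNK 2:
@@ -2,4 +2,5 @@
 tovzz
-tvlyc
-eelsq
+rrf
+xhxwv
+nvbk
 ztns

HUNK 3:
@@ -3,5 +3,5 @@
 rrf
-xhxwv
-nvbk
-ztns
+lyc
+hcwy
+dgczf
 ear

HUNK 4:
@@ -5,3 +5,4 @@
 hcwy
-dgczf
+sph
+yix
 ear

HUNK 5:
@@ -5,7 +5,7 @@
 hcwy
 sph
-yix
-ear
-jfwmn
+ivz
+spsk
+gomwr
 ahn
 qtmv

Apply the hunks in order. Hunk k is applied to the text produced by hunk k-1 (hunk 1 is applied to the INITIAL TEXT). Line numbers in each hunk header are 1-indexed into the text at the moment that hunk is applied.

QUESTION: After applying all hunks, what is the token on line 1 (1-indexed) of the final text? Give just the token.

Hunk 1: at line 8 remove [vpqgp,rlawt] add [qtmv,psu] -> 12 lines: ecxz tovzz tvlyc eelsq ztns ear jfwmn ahn qtmv psu nazs drfga
Hunk 2: at line 2 remove [tvlyc,eelsq] add [rrf,xhxwv,nvbk] -> 13 lines: ecxz tovzz rrf xhxwv nvbk ztns ear jfwmn ahn qtmv psu nazs drfga
Hunk 3: at line 3 remove [xhxwv,nvbk,ztns] add [lyc,hcwy,dgczf] -> 13 lines: ecxz tovzz rrf lyc hcwy dgczf ear jfwmn ahn qtmv psu nazs drfga
Hunk 4: at line 5 remove [dgczf] add [sph,yix] -> 14 lines: ecxz tovzz rrf lyc hcwy sph yix ear jfwmn ahn qtmv psu nazs drfga
Hunk 5: at line 5 remove [yix,ear,jfwmn] add [ivz,spsk,gomwr] -> 14 lines: ecxz tovzz rrf lyc hcwy sph ivz spsk gomwr ahn qtmv psu nazs drfga
Final line 1: ecxz

Answer: ecxz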